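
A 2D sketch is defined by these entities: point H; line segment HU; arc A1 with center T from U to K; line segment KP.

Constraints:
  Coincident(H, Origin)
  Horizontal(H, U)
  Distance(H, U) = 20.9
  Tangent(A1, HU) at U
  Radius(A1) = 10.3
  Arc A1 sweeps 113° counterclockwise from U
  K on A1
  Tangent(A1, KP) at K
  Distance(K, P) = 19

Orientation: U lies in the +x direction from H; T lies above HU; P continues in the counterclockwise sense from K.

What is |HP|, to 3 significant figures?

39.2

H is at the origin; H and U share the same y with |HU| = 20.9 and U on the +x side, so U = (20.9, 0.00). The tangent condition forces TU to be normal to HU, so T = U + (0, 10.3) = (20.9, 10.3). On A1, U sits at bearing -90° from T; a 113° counterclockwise sweep puts K at bearing 23°, so K = T + 10.3·(cos 23°, sin 23°) = (30.4, 14.3). The tangent condition forces TK to be normal to KP, so KP runs along (−sin 23°, cos 23°); with |KP| = 19.0, P = (23.0, 31.8). Then |HP| = |P − H| = 39.2.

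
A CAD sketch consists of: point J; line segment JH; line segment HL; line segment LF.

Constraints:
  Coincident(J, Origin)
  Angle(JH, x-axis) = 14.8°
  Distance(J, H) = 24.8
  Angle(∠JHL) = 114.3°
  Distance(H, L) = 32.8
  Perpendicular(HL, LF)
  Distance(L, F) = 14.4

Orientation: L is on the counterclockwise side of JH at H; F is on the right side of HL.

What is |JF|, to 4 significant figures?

56.73

J is at the origin; JH runs at 14.8° with length 24.8, so H = 24.8·(cos 14.8°, sin 14.8°) = (23.98, 6.335). ∠JHL = 114.3°, so HL runs at 14.8° + (180° − 114.3°) = 80.50° from the x-axis; with |HL| = 32.8, L = H + 32.8·(cos 80.50°, sin 80.50°) = (29.39, 38.69). The perpendicularity gives LF at right angles to HL; with |LF| = 14.4 on the right of HL, F = L + 14.4·(0.9863, -0.1650) = (43.59, 36.31). Then |JF| = |F − J| = 56.73.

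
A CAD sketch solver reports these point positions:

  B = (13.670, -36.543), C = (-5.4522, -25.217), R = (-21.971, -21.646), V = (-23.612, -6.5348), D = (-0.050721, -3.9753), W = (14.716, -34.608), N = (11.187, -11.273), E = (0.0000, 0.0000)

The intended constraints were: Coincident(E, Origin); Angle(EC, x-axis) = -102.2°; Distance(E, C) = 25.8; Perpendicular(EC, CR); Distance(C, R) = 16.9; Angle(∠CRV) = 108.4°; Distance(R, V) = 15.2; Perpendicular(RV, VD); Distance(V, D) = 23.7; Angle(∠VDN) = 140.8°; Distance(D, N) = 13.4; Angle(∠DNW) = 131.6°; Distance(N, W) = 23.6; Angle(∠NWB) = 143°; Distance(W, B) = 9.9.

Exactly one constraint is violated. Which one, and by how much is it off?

Distance(W, B) = 9.9 — off by 7.70.

E = (0.00, 0.00) ✓; EC at -102.2° ✓; |EC| = 25.80 ✓; ∠(EC, CR) = 90.00° ✓; |CR| = 16.90 ✓; ∠CRV = 108.4° ✓; |RV| = 15.20 ✓; ∠(RV, VD) = 90.00° ✓; |VD| = 23.70 ✓; ∠VDN = 140.8° ✓; |DN| = 13.40 ✓; ∠DNW = 131.6° ✓; |NW| = 23.60 ✓; ∠NWB = 143.0° ✓; |WB| = 2.200 ✗.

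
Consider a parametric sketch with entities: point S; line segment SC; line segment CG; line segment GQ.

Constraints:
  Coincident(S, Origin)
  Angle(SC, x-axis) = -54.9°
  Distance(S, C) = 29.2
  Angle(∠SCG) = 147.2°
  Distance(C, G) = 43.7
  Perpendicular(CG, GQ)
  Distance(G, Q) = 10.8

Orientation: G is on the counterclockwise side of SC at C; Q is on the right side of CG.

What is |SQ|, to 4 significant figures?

73.25

S is at the origin; SC runs at -54.9° with length 29.2, so C = 29.2·(cos -54.9°, sin -54.9°) = (16.79, -23.89). ∠SCG = 147.2°, so CG runs at -54.9° + (180° − 147.2°) = -22.10° from the x-axis; with |CG| = 43.7, G = C + 43.7·(cos -22.10°, sin -22.10°) = (57.28, -40.33). CG ⟂ GQ; with |GQ| = 10.8 on the right of CG, Q = G + 10.8·(-0.3762, -0.9265) = (53.22, -50.34). Then |SQ| = |Q − S| = 73.25.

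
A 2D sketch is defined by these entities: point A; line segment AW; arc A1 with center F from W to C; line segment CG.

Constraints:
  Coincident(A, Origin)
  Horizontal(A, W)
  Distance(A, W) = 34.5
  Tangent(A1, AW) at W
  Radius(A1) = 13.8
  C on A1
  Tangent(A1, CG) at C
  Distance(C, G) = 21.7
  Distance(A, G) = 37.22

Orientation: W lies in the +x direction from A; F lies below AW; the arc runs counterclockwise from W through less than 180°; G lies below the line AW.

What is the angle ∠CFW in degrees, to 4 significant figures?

80.56°

A is at the origin; A and W share the same y with |AW| = 34.5 and W on the +x side, so W = (34.50, 0.000). Tangency of A1 to AW means the radius FW is perpendicular to AW, so F = W + (0, -13.8) = (34.50, -13.80). Since FC ⟂ CG (tangency), |FG| = √(13.8² + 21.7²) = 25.72 regardless of where C sits on A1. So G lies on both circle(A, 37.22) and circle(F, 25.72); the below-AW intersection is G = (17.33, -32.94). C is the foot of the tangent from G: C = (20.89, -11.54).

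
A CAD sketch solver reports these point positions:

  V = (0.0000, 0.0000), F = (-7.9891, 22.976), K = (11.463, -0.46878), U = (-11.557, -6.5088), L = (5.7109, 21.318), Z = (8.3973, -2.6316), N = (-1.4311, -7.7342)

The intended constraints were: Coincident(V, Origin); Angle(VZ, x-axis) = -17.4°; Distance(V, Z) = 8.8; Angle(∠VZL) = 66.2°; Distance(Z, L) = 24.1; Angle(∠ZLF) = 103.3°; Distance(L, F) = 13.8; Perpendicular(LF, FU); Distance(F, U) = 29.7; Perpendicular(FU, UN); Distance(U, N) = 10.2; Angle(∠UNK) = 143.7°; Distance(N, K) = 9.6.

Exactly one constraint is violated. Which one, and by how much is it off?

Distance(N, K) = 9.6 — off by 5.20.

V = (0.00, 0.00) ✓; VZ at -17.40° ✓; |VZ| = 8.800 ✓; ∠VZL = 66.20° ✓; |ZL| = 24.10 ✓; ∠ZLF = 103.3° ✓; |LF| = 13.80 ✓; ∠(LF, FU) = 90.00° ✓; |FU| = 29.70 ✓; ∠(FU, UN) = 90.00° ✓; |UN| = 10.20 ✓; ∠UNK = 143.7° ✓; |NK| = 14.80 ✗.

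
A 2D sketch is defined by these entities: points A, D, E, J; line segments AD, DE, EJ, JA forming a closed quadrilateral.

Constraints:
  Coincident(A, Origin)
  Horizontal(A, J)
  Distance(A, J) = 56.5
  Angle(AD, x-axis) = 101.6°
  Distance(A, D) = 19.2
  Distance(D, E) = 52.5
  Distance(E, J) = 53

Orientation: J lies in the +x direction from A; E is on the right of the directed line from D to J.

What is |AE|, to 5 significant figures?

33.561

Checks: |DE| = 52.50 ✓; |EJ| = 53.00 ✓.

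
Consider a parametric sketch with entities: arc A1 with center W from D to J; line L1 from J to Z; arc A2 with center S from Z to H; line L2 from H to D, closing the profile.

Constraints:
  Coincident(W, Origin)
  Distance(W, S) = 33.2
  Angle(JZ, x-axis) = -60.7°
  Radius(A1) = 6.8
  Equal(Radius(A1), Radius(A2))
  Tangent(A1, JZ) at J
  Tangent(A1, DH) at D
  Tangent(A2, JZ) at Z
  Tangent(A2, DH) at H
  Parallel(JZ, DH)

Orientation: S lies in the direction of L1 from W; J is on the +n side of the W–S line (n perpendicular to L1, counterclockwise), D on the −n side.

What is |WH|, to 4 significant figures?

33.89

The slot axis is L1's direction at -60.7°, so u = (cos -60.7°, sin -60.7°) = (0.4894, -0.8721) and n = (−sin -60.7°, cos -60.7°) = (0.8721, 0.4894). W is at the origin and S lies 33.2 along u from W, so S = 33.2·u = (16.25, -28.95). Tangency of A1 to both parallel lines with radius 6.8 puts J and D at W ± 6.8·n: J = (5.930, 3.328), D = (-5.930, -3.328). Equal radii place Z and H the same way about S: Z = S + 6.8·n = (22.18, -25.62), H = S − 6.8·n = (10.32, -32.28). Then |WH| = |H − W| = 33.89.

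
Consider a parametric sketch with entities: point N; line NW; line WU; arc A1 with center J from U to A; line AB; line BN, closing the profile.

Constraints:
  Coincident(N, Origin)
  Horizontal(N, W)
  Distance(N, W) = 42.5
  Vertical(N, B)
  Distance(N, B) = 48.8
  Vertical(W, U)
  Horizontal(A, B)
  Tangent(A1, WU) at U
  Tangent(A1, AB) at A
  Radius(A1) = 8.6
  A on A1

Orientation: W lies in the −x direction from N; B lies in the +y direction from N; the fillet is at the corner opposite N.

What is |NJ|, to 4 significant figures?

52.59

N is at the origin; N and W share the same y with |NW| = 42.5 and W on the −x side, so W = (-42.50, 0.000). N and B share the same x with |NB| = 48.8 and B on the +y side, so B = (0.000, 48.80). The virtual corner opposite N is at (-42.50, 48.80). Tangency of A1 to WU means the radius JU is perpendicular to WU and the tangent condition forces JA to be normal to AB, with radius 8.6, so the center J sits 8.6 in from both sides at J = (-33.90, 40.20). Then |NJ| = |J − N| = 52.59.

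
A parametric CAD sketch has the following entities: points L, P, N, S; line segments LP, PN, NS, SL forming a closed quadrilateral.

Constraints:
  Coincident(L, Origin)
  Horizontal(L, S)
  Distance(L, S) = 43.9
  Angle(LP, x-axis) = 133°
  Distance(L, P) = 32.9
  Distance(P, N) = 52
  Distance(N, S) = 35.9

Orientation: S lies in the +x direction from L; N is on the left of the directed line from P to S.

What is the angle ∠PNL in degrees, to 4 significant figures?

39.04°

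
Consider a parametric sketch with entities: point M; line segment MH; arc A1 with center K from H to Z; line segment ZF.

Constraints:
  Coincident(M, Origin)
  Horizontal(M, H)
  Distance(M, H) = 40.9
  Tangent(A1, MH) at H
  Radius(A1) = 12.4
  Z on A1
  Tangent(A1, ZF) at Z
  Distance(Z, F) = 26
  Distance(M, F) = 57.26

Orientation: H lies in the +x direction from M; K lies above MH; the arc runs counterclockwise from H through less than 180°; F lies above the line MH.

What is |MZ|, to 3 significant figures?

55.0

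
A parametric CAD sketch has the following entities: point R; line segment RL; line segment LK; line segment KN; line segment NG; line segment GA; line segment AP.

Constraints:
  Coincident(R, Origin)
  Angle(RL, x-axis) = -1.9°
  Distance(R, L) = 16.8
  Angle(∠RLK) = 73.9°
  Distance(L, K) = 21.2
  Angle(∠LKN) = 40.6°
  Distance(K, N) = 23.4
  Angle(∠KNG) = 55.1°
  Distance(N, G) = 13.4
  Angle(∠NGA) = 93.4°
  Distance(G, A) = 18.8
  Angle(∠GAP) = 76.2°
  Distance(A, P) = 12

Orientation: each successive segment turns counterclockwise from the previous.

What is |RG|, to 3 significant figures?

14.5

∠LKN = 40.6° gives KN at -116° from the x-axis; with |KN| = 23.4, N = (1.19, -0.964). ∠KNG = 55.1° gives NG at 8.50° from the x-axis; with |NG| = 13.4, G = (14.4, 1.02). Then |RG| = |G − R| = 14.5.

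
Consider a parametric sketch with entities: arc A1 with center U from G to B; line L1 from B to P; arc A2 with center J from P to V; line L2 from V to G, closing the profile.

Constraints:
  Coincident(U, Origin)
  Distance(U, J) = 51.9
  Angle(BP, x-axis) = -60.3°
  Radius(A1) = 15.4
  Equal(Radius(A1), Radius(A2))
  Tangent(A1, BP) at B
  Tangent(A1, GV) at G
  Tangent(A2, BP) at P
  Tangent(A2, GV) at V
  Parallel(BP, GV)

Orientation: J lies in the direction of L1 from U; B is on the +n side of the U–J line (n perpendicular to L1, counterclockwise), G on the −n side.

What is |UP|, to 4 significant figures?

54.14

The slot axis is L1's direction at -60.3°, so u = (cos -60.3°, sin -60.3°) = (0.4955, -0.8686) and n = (−sin -60.3°, cos -60.3°) = (0.8686, 0.4955). U is at the origin and J lies 51.9 along u from U, so J = 51.9·u = (25.71, -45.08). Tangency of A1 to both parallel lines with radius 15.4 puts B and G at U ± 15.4·n: B = (13.38, 7.630), G = (-13.38, -7.630). Equal radii place P and V the same way about J: P = J + 15.4·n = (39.09, -37.45), V = J − 15.4·n = (12.34, -52.71). Then |UP| = |P − U| = 54.14.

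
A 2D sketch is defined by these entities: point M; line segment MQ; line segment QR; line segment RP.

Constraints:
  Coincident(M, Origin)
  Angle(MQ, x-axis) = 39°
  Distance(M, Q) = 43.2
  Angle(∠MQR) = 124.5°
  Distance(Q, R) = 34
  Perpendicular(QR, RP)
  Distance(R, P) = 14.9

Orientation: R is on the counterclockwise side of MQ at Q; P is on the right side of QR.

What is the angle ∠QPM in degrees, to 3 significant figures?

17.2°

M is at the origin; MQ runs at 39.0° with length 43.2, so Q = 43.2·(cos 39.0°, sin 39.0°) = (33.6, 27.2). ∠MQR = 124.5°, so QR runs at 39.0° + (180° − 124.5°) = 94.5° from the x-axis; with |QR| = 34.0, R = Q + 34.0·(cos 94.5°, sin 94.5°) = (30.9, 61.1). QR is perpendicular to RP; with |RP| = 14.9 on the right of QR, P = R + 14.9·(0.997, 0.0785) = (45.8, 62.3). Then cos ∠QPM = PQ·PM / (|PQ||PM|), giving 17.2°.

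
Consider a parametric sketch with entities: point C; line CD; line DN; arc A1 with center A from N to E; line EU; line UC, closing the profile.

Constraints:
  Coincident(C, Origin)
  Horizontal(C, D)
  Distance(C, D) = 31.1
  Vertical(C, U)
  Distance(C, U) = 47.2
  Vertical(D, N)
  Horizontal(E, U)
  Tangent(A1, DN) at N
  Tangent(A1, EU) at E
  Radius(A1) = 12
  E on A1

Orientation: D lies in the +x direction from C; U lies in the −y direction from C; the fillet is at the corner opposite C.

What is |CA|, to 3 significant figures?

40.0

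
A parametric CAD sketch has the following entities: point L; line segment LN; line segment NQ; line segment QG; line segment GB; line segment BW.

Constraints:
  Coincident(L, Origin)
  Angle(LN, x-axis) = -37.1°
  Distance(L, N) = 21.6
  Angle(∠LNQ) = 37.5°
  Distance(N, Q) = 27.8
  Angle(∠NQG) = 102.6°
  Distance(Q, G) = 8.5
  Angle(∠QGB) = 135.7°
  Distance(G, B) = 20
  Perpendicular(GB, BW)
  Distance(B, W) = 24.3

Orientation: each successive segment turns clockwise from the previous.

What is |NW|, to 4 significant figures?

12.64

∠QGB = 135.7° gives GB at 58.70° from the x-axis; with |GB| = 20.0, B = (-2.093, 12.15). GB is perpendicular to BW, so BW runs at -31.30°; with |BW| = 24.3, W = (18.67, -0.4764). Then |NW| = |W − N| = 12.64.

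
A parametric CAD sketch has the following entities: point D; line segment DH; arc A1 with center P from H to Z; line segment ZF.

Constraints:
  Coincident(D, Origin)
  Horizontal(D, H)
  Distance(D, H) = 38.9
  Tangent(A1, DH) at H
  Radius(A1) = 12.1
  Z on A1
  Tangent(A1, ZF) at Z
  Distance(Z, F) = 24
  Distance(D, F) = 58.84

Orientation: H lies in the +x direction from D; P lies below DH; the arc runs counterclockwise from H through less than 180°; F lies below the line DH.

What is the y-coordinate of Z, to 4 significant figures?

-19.72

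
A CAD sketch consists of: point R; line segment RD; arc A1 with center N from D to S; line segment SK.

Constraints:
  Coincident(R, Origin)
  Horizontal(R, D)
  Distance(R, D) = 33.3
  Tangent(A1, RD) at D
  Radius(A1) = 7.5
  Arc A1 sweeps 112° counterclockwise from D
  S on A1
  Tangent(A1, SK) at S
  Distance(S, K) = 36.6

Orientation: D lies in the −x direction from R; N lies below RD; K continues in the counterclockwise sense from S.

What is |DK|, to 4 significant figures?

44.76

On A1, D sits at bearing 90° from N; a 112° counterclockwise sweep puts S at bearing 202°, so S = N + 7.5·(cos 202°, sin 202°) = (-40.25, -10.31). A1 meets SK tangentially, so NS is at right angles to SK, so SK runs along (−sin 202°, cos 202°); with |SK| = 36.6, K = (-26.54, -44.24). Then |DK| = |K − D| = 44.76.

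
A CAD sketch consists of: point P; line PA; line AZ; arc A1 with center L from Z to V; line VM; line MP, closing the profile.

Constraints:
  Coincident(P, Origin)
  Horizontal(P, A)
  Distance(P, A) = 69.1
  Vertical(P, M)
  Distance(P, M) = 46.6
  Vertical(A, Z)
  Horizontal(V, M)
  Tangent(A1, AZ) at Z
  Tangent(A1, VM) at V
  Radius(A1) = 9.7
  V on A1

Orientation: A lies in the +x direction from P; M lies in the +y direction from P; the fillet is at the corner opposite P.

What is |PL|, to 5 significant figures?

69.928

P is at the origin; P and A share the same y with |PA| = 69.1 and A on the +x side, so A = (69.100, 0.0000). P and M share the same x with |PM| = 46.6 and M on the +y side, so M = (0.0000, 46.600). The virtual corner opposite P is at (69.100, 46.600). A1 meets AZ tangentially, so LZ is at right angles to AZ and since A1 is tangent to VM there, LV ⟂ VM, with radius 9.7, so the center L sits 9.7 in from both sides at L = (59.400, 36.900). Then |PL| = |L − P| = 69.928.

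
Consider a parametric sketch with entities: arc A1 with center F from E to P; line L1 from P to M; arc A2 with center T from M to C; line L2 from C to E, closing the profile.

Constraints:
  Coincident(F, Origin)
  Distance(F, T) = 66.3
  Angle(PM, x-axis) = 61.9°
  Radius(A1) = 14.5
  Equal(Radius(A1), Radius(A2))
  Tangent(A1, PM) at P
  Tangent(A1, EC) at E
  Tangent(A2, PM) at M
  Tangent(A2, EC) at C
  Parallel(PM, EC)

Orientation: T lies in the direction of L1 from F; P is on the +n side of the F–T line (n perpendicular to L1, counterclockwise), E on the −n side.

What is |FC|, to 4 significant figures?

67.87

The slot axis is L1's direction at 61.9°, so u = (cos 61.9°, sin 61.9°) = (0.4710, 0.8821) and n = (−sin 61.9°, cos 61.9°) = (-0.8821, 0.4710). F is at the origin and T lies 66.3 along u from F, so T = 66.3·u = (31.23, 58.49). Tangency of A1 to both parallel lines with radius 14.5 puts P and E at F ± 14.5·n: P = (-12.79, 6.830), E = (12.79, -6.830). Equal radii place M and C the same way about T: M = T + 14.5·n = (18.44, 65.31), C = T − 14.5·n = (44.02, 51.66). Then |FC| = |C − F| = 67.87.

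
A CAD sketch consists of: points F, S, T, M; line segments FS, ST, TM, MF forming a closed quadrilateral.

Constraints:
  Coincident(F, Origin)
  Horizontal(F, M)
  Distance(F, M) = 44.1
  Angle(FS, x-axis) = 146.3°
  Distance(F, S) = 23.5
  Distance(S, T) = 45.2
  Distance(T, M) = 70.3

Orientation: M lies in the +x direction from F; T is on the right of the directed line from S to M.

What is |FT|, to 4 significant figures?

37.05

Checks: |ST| = 45.20 ✓; |TM| = 70.30 ✓.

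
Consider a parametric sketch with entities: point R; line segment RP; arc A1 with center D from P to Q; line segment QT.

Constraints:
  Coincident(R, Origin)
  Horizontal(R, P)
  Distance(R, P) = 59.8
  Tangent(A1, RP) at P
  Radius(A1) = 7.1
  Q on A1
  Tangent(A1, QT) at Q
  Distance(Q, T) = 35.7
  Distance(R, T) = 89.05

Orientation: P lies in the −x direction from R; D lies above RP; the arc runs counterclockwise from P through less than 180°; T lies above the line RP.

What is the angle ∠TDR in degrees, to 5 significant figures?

132.80°

Checks: ∠(DP, PR) = 90.00° ✓; |DQ| = 7.100 ✓; ∠(DQ, QT) = 90.00° ✓; |QT| = 35.70 ✓; |RT| = 89.05 ✓.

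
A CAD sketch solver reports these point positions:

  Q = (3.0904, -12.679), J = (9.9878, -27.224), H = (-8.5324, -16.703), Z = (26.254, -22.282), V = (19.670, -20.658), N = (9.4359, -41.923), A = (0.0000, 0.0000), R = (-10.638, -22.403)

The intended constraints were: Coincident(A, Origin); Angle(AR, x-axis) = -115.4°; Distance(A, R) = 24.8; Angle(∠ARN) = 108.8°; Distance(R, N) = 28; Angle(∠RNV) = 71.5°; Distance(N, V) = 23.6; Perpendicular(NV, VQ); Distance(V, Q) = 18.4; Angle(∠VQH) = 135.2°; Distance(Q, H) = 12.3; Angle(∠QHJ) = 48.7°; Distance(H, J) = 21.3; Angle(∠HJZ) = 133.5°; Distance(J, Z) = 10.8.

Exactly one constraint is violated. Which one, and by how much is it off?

Distance(J, Z) = 10.8 — off by 6.20.

A = (0.00, 0.00) ✓; AR at -115.4° ✓; |AR| = 24.80 ✓; ∠ARN = 108.8° ✓; |RN| = 28.00 ✓; ∠RNV = 71.50° ✓; |NV| = 23.60 ✓; ∠(NV, VQ) = 90.00° ✓; |VQ| = 18.40 ✓; ∠VQH = 135.2° ✓; |QH| = 12.30 ✓; ∠QHJ = 48.70° ✓; |HJ| = 21.30 ✓; ∠HJZ = 133.5° ✓; |JZ| = 17.00 ✗.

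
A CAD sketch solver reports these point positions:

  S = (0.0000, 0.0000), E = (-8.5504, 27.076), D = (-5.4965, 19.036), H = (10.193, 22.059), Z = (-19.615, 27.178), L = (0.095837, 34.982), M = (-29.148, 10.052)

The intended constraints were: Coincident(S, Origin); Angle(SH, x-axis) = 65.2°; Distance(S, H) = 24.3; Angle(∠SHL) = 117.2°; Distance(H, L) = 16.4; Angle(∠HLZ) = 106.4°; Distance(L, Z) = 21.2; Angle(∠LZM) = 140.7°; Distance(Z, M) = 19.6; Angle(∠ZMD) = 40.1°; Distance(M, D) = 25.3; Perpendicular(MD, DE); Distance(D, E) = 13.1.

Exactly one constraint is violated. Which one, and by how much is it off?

Distance(D, E) = 13.1 — off by 4.50.

S = (0.00, 0.00) ✓; SH at 65.20° ✓; |SH| = 24.30 ✓; ∠SHL = 117.2° ✓; |HL| = 16.40 ✓; ∠HLZ = 106.4° ✓; |LZ| = 21.20 ✓; ∠LZM = 140.7° ✓; |ZM| = 19.60 ✓; ∠ZMD = 40.10° ✓; |MD| = 25.30 ✓; ∠(MD, DE) = 90.00° ✓; |DE| = 8.600 ✗.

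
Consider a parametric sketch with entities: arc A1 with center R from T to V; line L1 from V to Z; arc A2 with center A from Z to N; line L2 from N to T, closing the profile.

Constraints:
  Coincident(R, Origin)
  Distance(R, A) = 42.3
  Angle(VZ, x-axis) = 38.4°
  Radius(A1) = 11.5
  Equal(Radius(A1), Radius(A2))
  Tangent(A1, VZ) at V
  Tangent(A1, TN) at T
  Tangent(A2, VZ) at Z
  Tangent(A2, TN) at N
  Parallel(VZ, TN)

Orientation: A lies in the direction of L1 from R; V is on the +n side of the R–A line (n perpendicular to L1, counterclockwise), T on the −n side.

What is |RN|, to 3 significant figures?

43.8

The slot axis is L1's direction at 38.4°, so u = (cos 38.4°, sin 38.4°) = (0.784, 0.621) and n = (−sin 38.4°, cos 38.4°) = (-0.621, 0.784). R is at the origin and A lies 42.3 along u from R, so A = 42.3·u = (33.2, 26.3). Tangency of A1 to both parallel lines with radius 11.5 puts V and T at R ± 11.5·n: V = (-7.14, 9.01), T = (7.14, -9.01). Equal radii place Z and N the same way about A: Z = A + 11.5·n = (26.0, 35.3), N = A − 11.5·n = (40.3, 17.3). Then |RN| = |N − R| = 43.8.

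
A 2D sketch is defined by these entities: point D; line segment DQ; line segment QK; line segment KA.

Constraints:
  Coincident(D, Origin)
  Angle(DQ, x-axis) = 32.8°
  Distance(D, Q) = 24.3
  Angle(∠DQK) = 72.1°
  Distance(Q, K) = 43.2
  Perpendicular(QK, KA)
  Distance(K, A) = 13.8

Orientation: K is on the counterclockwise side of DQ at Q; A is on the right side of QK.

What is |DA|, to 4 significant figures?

51.38

∠DQK = 72.1°, so QK runs at 32.8° + (180° − 72.1°) = 140.7° from the x-axis; with |QK| = 43.2, K = Q + 43.2·(cos 140.7°, sin 140.7°) = (-13.00, 40.53). The perpendicularity gives KA at right angles to QK; with |KA| = 13.8 on the right of QK, A = K + 13.8·(0.6334, 0.7738) = (-4.263, 51.20). Then |DA| = |A − D| = 51.38.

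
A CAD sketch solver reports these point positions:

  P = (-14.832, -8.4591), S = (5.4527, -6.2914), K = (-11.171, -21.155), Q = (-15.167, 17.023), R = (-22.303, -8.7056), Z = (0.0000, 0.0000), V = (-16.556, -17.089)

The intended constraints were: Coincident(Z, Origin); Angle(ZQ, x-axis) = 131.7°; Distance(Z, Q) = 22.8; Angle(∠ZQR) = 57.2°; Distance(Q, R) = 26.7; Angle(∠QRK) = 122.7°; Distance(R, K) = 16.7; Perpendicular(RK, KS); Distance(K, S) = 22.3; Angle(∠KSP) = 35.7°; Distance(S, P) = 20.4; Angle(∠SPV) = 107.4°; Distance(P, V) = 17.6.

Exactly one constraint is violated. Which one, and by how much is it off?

Distance(P, V) = 17.6 — off by 8.80.

Z = (0.00, 0.00) ✓; ZQ at 131.7° ✓; |ZQ| = 22.80 ✓; ∠ZQR = 57.20° ✓; |QR| = 26.70 ✓; ∠QRK = 122.7° ✓; |RK| = 16.70 ✓; ∠(RK, KS) = 90.00° ✓; |KS| = 22.30 ✓; ∠KSP = 35.70° ✓; |SP| = 20.40 ✓; ∠SPV = 107.4° ✓; |PV| = 8.800 ✗.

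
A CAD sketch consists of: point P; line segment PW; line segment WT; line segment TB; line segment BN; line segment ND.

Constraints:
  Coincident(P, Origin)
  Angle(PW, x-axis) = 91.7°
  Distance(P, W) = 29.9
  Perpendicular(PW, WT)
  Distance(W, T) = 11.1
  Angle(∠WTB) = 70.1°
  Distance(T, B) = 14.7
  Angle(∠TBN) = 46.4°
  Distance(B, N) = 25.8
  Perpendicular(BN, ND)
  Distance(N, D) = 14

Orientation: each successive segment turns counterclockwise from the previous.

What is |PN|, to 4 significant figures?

39.54

P is at the origin; PW runs at 91.7° with length 29.9, so W = (-0.8870, 29.89). PW is perpendicular to WT, so WT runs at -178.3°; with |WT| = 11.1, T = (-11.98, 29.56). ∠WTB = 70.1° gives TB at -68.40° from the x-axis; with |TB| = 14.7, B = (-6.571, 15.89). ∠TBN = 46.4° gives BN at 65.20° from the x-axis; with |BN| = 25.8, N = (4.251, 39.31). Then |PN| = |N − P| = 39.54.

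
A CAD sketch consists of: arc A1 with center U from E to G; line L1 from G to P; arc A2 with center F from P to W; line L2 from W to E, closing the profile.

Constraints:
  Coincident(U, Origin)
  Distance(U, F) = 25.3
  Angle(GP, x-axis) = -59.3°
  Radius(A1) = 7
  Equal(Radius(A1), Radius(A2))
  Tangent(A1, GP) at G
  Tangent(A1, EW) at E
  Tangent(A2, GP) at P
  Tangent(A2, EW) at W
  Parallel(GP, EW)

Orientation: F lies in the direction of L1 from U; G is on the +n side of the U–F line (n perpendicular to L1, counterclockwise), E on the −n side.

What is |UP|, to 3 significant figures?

26.3

Tangency of A1 to both parallel lines with radius 7.0 puts G and E at U ± 7.0·n: G = (6.02, 3.57), E = (-6.02, -3.57). Equal radii place P and W the same way about F: P = F + 7.0·n = (18.9, -18.2), W = F − 7.0·n = (6.90, -25.3). Then |UP| = |P − U| = 26.3.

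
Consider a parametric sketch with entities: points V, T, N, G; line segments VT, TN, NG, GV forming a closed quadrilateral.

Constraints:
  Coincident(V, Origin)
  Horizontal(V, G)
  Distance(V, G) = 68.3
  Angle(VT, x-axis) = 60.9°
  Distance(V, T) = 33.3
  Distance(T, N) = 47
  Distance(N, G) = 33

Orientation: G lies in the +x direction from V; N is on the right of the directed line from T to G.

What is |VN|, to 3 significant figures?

39.9

Checks: |TN| = 47.00 ✓; |NG| = 33.00 ✓.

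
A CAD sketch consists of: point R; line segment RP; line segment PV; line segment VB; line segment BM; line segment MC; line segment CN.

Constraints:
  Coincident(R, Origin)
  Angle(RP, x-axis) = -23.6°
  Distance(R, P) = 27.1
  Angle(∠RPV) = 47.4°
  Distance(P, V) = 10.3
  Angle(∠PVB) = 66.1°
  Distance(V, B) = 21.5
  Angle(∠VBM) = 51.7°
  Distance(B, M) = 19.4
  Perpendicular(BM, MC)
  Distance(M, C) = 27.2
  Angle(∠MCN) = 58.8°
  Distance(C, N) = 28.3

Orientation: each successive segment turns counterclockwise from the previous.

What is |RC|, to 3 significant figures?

30.2

R is at the origin; RP runs at -23.6° with length 27.1, so P = (24.8, -10.8). ∠RPV = 47.4° gives PV at 109° from the x-axis; with |PV| = 10.3, V = (21.5, -1.11). ∠PVB = 66.1° gives VB at -137° from the x-axis; with |VB| = 21.5, B = (5.73, -15.7). ∠VBM = 51.7° gives BM at -8.80° from the x-axis; with |BM| = 19.4, M = (24.9, -18.7). BM is perpendicular to MC, so MC runs at 81.2°; with |MC| = 27.2, C = (29.1, 8.17). Then |RC| = |C − R| = 30.2.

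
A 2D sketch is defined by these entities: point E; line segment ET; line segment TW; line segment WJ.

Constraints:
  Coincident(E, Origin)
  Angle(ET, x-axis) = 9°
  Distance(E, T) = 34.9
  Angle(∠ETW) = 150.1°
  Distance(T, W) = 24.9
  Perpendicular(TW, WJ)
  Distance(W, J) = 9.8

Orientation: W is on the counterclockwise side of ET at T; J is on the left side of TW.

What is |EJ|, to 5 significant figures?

55.675

∠ETW = 150.1°, so TW runs at 9.0° + (180° − 150.1°) = 38.900° from the x-axis; with |TW| = 24.9, W = T + 24.9·(cos 38.900°, sin 38.900°) = (53.849, 21.096). TW ⟂ WJ; with |WJ| = 9.8 on the left of TW, J = W + 9.8·(-0.62796, 0.77824) = (47.695, 28.723). Then |EJ| = |J − E| = 55.675.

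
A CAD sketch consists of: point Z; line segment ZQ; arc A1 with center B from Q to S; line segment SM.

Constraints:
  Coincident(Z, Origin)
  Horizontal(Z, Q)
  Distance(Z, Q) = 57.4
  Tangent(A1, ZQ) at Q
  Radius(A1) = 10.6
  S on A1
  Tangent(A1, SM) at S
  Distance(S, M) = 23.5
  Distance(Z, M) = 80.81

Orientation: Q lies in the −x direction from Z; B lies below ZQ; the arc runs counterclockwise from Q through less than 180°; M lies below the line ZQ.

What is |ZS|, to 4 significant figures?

67.72

Checks: |BS| = 10.60 ✓; ∠(BS, SM) = 90.00° ✓; |SM| = 23.50 ✓; |ZM| = 80.81 ✓.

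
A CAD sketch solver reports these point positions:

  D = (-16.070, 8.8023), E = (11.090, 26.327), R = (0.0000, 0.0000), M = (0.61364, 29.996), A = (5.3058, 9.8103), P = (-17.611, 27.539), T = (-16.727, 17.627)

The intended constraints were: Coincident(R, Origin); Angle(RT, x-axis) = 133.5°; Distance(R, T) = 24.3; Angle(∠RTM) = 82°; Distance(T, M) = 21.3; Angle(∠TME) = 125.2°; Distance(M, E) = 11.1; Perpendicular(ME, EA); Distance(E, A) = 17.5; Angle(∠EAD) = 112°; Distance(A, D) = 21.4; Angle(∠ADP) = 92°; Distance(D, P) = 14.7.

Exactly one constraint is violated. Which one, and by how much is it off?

Distance(D, P) = 14.7 — off by 4.10.

R = (0.00, 0.00) ✓; RT at 133.5° ✓; |RT| = 24.30 ✓; ∠RTM = 82.00° ✓; |TM| = 21.30 ✓; ∠TME = 125.2° ✓; |ME| = 11.10 ✓; ∠(ME, EA) = 90.00° ✓; |EA| = 17.50 ✓; ∠EAD = 112.0° ✓; |AD| = 21.40 ✓; ∠ADP = 92.00° ✓; |DP| = 18.80 ✗.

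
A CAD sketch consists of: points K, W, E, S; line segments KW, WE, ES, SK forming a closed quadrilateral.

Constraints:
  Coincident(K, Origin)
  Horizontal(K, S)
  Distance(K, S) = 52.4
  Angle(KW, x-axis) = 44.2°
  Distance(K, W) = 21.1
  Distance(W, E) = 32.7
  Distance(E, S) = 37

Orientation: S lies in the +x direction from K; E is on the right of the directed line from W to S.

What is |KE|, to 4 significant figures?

26.58

Checks: |WE| = 32.70 ✓; |ES| = 37.00 ✓.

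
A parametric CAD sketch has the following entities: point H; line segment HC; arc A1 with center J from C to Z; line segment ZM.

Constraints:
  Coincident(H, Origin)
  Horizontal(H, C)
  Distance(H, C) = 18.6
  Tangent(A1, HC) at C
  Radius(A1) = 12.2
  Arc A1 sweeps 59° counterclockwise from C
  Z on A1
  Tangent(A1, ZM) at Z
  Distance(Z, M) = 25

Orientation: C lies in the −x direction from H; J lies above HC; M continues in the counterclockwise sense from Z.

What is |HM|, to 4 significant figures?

27.75

H is at the origin; HC is horizontal with |HC| = 18.6 and C on the −x side, so C = (-18.60, 0.000). A1 meets HC tangentially, so JC is at right angles to HC, so J = C + (0, 12.2) = (-18.60, 12.20). On A1, C sits at bearing -90° from J; a 59° counterclockwise sweep puts Z at bearing -31°, so Z = J + 12.2·(cos -31°, sin -31°) = (-8.143, 5.917). A1 meets ZM tangentially, so JZ is at right angles to ZM, so ZM runs along (−sin -31°, cos -31°); with |ZM| = 25.0, M = (4.733, 27.35). Then |HM| = |M − H| = 27.75.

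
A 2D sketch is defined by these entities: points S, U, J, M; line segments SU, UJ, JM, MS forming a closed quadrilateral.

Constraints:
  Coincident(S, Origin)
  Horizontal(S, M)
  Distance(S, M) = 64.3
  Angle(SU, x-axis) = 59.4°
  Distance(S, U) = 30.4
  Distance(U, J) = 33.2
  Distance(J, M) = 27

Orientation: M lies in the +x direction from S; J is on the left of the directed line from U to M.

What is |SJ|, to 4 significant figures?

53.08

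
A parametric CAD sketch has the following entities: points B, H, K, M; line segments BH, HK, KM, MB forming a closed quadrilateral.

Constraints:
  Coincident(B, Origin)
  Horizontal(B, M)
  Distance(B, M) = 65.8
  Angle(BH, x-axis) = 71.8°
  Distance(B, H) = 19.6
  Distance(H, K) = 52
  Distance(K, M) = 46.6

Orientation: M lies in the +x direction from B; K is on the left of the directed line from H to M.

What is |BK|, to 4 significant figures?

67.81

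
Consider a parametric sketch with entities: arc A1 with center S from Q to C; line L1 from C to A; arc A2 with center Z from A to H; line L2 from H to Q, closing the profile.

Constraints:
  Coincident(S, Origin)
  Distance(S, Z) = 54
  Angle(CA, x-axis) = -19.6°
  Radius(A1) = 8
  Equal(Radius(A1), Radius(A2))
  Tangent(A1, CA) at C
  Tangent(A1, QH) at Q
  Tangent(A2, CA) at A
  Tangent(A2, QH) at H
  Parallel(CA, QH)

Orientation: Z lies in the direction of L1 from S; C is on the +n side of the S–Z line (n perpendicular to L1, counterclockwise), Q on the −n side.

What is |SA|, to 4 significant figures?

54.59

Tangency of A1 to both parallel lines with radius 8.0 puts C and Q at S ± 8.0·n: C = (2.684, 7.536), Q = (-2.684, -7.536). Equal radii place A and H the same way about Z: A = Z + 8.0·n = (53.55, -10.58), H = Z − 8.0·n = (48.19, -25.65). Then |SA| = |A − S| = 54.59.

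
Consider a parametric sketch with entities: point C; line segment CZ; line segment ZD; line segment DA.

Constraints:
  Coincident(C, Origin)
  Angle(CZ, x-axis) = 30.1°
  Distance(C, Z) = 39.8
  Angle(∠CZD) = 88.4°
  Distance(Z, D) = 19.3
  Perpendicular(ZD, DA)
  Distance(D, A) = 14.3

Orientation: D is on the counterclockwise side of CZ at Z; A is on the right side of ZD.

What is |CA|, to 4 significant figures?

57.06

C is at the origin; CZ runs at 30.1° with length 39.8, so Z = 39.8·(cos 30.1°, sin 30.1°) = (34.43, 19.96). ∠CZD = 88.4°, so ZD runs at 30.1° + (180° − 88.4°) = 121.7° from the x-axis; with |ZD| = 19.3, D = Z + 19.3·(cos 121.7°, sin 121.7°) = (24.29, 36.38). The perpendicularity gives DA at right angles to ZD; with |DA| = 14.3 on the right of ZD, A = D + 14.3·(0.8508, 0.5255) = (36.46, 43.90). Then |CA| = |A − C| = 57.06.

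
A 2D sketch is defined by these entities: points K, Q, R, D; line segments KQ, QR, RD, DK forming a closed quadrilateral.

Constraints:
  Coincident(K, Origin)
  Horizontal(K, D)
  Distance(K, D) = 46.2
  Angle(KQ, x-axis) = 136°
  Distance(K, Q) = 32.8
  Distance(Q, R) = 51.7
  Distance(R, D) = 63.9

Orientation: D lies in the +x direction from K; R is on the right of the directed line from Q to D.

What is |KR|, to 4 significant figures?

29.78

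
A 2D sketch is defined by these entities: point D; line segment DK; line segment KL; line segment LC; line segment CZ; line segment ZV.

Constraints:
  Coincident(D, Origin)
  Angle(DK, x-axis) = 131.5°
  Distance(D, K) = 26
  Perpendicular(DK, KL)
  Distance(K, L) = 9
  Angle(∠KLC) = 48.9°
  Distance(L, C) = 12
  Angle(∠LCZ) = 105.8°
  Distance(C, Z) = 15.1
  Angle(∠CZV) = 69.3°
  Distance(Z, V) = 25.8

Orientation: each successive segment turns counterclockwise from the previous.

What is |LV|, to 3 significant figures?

15.6

D is at the origin; DK runs at 131.5° with length 26.0, so K = (-17.2, 19.5). The perpendicularity gives KL at right angles to DK, so KL runs at -138°; with |KL| = 9.0, L = (-24.0, 13.5). ∠KLC = 48.9° gives LC at -7.40° from the x-axis; with |LC| = 12.0, C = (-12.1, 12.0). ∠LCZ = 105.8° gives CZ at 66.8° from the x-axis; with |CZ| = 15.1, Z = (-6.12, 25.8). ∠CZV = 69.3° gives ZV at 178° from the x-axis; with |ZV| = 25.8, V = (-31.9, 27.0). Then |LV| = |V − L| = 15.6.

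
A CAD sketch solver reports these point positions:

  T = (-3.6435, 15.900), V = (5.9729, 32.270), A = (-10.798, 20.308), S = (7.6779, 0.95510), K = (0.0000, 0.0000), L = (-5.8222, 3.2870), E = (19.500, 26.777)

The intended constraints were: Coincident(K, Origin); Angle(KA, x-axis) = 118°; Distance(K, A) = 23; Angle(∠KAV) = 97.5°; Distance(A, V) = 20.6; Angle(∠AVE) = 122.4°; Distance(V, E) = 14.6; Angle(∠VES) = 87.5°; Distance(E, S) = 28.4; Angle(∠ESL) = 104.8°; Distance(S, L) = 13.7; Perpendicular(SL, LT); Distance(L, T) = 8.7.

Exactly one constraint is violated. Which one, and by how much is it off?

Distance(L, T) = 8.7 — off by 4.10.

K = (0.00, 0.00) ✓; KA at 118.0° ✓; |KA| = 23.00 ✓; ∠KAV = 97.50° ✓; |AV| = 20.60 ✓; ∠AVE = 122.4° ✓; |VE| = 14.60 ✓; ∠VES = 87.50° ✓; |ES| = 28.40 ✓; ∠ESL = 104.8° ✓; |SL| = 13.70 ✓; ∠(SL, LT) = 90.00° ✓; |LT| = 12.80 ✗.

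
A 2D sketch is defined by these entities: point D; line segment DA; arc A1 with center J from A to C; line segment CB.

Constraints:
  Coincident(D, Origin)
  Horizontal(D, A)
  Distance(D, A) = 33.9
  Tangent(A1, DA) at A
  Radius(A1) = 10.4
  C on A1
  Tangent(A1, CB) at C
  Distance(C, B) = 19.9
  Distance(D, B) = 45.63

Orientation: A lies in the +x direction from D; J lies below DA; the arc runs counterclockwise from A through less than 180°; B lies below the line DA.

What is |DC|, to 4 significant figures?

28.18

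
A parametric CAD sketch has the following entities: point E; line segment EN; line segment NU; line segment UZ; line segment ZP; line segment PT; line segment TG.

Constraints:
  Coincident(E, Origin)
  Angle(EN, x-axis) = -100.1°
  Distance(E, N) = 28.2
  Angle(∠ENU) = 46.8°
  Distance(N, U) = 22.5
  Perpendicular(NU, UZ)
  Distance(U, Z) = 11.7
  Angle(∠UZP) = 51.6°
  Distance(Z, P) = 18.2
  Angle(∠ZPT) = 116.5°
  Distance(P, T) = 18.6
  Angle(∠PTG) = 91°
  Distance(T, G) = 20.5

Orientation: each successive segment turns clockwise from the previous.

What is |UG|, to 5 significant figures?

16.975

E is at the origin; EN runs at -100.1° with length 28.2, so N = (-4.9453, -27.763). ∠ENU = 46.8° gives NU at 126.70° from the x-axis; with |NU| = 22.5, U = (-18.392, -9.7230). NU ⟂ UZ, so UZ runs at 36.700°; with |UZ| = 11.7, Z = (-9.0111, -2.7308). ∠UZP = 51.6° gives ZP at -91.700° from the x-axis; with |ZP| = 18.2, P = (-9.5511, -20.923). ∠ZPT = 116.5° gives PT at -155.20° from the x-axis; with |PT| = 18.6, T = (-26.436, -28.725). ∠PTG = 91.0° gives TG at 115.80° from the x-axis; with |TG| = 20.5, G = (-35.358, -10.268). Then |UG| = |G − U| = 16.975.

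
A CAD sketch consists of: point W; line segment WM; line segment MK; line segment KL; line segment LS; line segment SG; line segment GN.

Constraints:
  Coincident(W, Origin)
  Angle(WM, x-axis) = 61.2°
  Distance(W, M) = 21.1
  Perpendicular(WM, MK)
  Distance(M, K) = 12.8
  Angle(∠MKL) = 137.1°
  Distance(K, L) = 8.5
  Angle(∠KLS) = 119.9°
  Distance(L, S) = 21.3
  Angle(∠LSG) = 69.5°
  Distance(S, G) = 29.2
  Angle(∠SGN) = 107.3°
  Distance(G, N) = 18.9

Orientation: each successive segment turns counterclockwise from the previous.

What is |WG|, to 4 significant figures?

14.71

W is at the origin; WM runs at 61.2° with length 21.1, so M = (10.17, 18.49). WM is perpendicular to MK, so MK runs at 151.2°; with |MK| = 12.8, K = (-1.052, 24.66). ∠MKL = 137.1° gives KL at -165.9° from the x-axis; with |KL| = 8.5, L = (-9.296, 22.59). ∠KLS = 119.9° gives LS at -105.8° from the x-axis; with |LS| = 21.3, S = (-15.10, 2.091). ∠LSG = 69.5° gives SG at 4.700° from the x-axis; with |SG| = 29.2, G = (14.01, 4.483). Then |WG| = |G − W| = 14.71.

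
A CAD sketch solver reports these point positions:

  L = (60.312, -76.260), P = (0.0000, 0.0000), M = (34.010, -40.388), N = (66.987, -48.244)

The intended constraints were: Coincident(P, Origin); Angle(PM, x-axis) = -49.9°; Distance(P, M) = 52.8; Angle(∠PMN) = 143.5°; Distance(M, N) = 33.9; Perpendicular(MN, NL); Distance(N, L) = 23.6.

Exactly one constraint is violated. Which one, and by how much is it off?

Distance(N, L) = 23.6 — off by 5.20.

P = (0.00, 0.00) ✓; PM at -49.90° ✓; |PM| = 52.80 ✓; ∠PMN = 143.5° ✓; |MN| = 33.90 ✓; ∠(MN, NL) = 90.00° ✓; |NL| = 28.80 ✗.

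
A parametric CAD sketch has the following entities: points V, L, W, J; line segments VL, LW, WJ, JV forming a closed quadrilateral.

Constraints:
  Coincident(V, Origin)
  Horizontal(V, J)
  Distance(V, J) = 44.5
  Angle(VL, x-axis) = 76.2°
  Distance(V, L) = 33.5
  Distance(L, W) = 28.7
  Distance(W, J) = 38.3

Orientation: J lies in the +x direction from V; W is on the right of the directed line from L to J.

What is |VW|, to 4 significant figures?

7.480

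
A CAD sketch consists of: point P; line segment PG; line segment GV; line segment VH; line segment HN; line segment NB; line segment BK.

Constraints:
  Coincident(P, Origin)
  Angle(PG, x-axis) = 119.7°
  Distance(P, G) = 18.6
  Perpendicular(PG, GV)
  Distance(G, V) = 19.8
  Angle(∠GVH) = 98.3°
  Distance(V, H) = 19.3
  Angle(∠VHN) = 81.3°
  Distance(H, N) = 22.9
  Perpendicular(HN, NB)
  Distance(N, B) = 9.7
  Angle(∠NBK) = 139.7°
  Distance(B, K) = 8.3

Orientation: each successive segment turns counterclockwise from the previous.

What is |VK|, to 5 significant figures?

14.927

P is at the origin; PG runs at 119.7° with length 18.6, so G = (-9.2155, 16.157). PG ⟂ GV, so GV runs at -150.30°; with |GV| = 19.8, V = (-26.414, 6.3465). ∠GVH = 98.3° gives VH at -68.600° from the x-axis; with |VH| = 19.3, H = (-19.372, -11.623). ∠VHN = 81.3° gives HN at 30.100° from the x-axis; with |HN| = 22.9, N = (0.43965, -0.13832). HN ⟂ NB, so NB runs at 120.10°; with |NB| = 9.7, B = (-4.4250, 8.2537). ∠NBK = 139.7° gives BK at 160.40° from the x-axis; with |BK| = 8.3, K = (-12.244, 11.038). Then |VK| = |K − V| = 14.927.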